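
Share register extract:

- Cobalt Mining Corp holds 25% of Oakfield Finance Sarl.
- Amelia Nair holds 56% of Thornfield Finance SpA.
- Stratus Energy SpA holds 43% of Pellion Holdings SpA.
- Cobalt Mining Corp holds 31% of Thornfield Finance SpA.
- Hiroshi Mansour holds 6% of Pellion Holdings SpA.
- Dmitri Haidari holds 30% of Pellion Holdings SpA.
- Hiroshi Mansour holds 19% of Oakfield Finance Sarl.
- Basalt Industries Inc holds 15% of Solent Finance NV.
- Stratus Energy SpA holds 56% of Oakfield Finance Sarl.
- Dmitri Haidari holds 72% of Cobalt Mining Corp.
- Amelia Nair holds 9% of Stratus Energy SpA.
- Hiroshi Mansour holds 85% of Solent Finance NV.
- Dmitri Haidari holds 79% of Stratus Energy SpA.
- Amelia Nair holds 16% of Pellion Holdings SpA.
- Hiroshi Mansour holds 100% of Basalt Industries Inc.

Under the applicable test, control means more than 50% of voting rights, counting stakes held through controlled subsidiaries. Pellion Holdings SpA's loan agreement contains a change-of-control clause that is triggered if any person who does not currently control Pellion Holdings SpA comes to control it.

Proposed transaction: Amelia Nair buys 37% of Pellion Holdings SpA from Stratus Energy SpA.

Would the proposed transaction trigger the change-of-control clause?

Yes

The purchase adds only to Amelia's holdings (Stratus's stake shrinks), so Amelia is the only person who could newly come to control Pellion.
Amelia holds 56% of Thornfield, so Amelia controls Thornfield.
In Pellion, Amelia's side holds only 16%, not > 50%.
So before the transaction, Amelia does not control Pellion.
After the purchase, Amelia's direct stake in Pellion rises to 16% + 37% = 53%, and Stratus's stake falls to 6%.
Amelia holds 53% of Pellion, so Amelia controls Pellion.
Amelia did not control Pellion before and does after, so the clause is triggered.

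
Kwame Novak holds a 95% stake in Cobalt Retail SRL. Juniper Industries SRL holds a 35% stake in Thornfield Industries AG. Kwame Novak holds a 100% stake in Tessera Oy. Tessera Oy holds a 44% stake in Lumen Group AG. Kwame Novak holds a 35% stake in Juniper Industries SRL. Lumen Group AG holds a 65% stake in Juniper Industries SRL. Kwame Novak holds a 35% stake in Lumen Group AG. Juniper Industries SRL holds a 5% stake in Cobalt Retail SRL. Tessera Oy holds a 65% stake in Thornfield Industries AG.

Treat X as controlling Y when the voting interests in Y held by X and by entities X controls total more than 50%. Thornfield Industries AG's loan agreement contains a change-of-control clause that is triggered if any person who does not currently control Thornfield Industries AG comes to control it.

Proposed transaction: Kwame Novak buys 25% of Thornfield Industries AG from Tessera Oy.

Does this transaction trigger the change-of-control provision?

No

The purchase adds only to Kwame's holdings (Tessera's stake shrinks), so Kwame is the only person who could newly come to control Thornfield.
Kwame holds 100% of Tessera, so Kwame controls Tessera.
Kwame and Tessera together hold 35% + 44% = 79% of Lumen, so Kwame controls Lumen.
Kwame and Lumen together hold 35% + 65% = 100% of Juniper, so Kwame controls Juniper.
Tessera and Juniper together hold 65% + 35% = 100% of Thornfield, so Kwame controls Thornfield.
So Kwame already controls Thornfield before the transaction.
After the purchase, Kwame holds 25% of Thornfield directly, and Tessera's stake falls to 40%.
Kwame controlled Thornfield already, so this is not a new person acquiring control; every other person's position is unchanged or reduced.
No new person acquires control, so the clause is not triggered.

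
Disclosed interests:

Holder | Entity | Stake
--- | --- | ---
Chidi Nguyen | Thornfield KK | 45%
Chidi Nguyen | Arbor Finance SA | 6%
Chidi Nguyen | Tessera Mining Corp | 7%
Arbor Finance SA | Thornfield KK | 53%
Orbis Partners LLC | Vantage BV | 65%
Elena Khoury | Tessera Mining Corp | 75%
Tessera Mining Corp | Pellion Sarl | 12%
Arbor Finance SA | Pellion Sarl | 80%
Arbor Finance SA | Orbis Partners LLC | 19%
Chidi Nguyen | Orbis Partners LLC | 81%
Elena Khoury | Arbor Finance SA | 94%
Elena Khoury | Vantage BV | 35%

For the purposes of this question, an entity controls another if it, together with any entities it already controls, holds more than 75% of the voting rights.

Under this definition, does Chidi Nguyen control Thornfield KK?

No

Chidi holds 81% of Orbis, so Chidi controls Orbis.
In Thornfield, Chidi's side holds only 45%, not > 75%.
So Chidi does not control Thornfield.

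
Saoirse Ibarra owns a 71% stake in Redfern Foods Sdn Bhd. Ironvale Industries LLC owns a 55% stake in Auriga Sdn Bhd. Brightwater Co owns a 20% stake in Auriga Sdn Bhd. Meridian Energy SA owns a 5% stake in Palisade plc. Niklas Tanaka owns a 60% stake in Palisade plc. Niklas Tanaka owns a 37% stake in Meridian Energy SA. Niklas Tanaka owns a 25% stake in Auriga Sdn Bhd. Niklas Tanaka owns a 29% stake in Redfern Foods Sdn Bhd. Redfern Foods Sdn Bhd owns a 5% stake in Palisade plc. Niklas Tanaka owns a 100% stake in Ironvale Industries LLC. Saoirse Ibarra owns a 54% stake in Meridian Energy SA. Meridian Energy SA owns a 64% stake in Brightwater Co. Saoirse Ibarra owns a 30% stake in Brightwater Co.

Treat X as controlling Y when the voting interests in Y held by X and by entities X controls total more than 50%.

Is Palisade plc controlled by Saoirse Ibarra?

No

Saoirse holds 71% of Redfern, so Saoirse controls Redfern.
Saoirse holds 54% of Meridian, so Saoirse controls Meridian.
Saoirse and Meridian together hold 30% + 64% = 94% of Brightwater, so Saoirse controls Brightwater.
In Palisade, Saoirse's side holds only 5% + 5% = 10%, not > 50%.
So Saoirse does not control Palisade.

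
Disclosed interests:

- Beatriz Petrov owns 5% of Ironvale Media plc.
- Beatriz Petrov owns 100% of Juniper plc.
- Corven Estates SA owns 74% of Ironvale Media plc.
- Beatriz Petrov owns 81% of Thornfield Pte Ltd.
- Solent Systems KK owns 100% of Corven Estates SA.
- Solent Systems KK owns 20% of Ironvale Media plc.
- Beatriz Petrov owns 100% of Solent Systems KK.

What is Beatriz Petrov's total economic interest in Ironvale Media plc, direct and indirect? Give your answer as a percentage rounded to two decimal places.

99.00%

Beatriz reaches Ironvale along 3 paths.
Via Solent → Corven: 100% × 100% × 74% = 74%.
Direct stake: 5% = 5%.
Via Solent: 100% × 20% = 20%.
Total: 74% + 5% + 20% = 99%.
Rounded: 99.00%.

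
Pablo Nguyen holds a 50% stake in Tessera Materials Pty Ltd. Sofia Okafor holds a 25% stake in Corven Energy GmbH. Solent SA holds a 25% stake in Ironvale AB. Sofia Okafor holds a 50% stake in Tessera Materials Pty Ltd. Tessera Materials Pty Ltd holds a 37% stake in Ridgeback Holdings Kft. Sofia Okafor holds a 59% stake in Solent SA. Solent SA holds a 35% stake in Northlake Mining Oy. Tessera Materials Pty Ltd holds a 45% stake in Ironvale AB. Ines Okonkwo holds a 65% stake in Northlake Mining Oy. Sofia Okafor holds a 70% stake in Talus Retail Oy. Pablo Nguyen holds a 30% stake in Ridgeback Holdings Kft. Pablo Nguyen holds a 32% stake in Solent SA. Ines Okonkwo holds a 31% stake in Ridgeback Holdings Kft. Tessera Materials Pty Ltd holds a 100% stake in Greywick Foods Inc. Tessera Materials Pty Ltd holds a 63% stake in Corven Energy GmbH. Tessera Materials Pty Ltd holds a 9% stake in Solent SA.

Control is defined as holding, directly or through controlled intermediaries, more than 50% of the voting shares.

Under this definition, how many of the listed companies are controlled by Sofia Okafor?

Sofia holds 59% of Solent, so Sofia controls Solent.
Sofia holds 70% of Talus, so Sofia controls Talus.
No other company's threshold is met.
Sofia controls 2 companies.

2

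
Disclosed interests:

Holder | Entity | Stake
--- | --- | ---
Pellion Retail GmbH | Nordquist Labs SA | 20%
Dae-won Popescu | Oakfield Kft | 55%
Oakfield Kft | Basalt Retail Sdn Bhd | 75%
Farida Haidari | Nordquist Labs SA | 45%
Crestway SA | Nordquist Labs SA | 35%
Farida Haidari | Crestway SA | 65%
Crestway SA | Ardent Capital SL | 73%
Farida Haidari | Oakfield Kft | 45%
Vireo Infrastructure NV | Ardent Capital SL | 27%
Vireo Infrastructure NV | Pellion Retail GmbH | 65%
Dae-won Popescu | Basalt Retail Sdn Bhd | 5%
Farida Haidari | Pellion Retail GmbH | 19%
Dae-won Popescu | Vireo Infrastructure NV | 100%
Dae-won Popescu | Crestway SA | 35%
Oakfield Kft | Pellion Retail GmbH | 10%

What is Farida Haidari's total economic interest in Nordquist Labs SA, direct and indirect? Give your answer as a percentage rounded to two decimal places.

72.45%

Farida reaches Nordquist along 4 paths.
Via Oakfield → Pellion: 45% × 10% × 20% = 0.9%.
Via Pellion: 19% × 20% = 3.8%.
Direct stake: 45% = 45%.
Via Crestway: 65% × 35% = 22.75%.
Total: 0.9% + 3.8% + 45% + 22.75% = 72.45%.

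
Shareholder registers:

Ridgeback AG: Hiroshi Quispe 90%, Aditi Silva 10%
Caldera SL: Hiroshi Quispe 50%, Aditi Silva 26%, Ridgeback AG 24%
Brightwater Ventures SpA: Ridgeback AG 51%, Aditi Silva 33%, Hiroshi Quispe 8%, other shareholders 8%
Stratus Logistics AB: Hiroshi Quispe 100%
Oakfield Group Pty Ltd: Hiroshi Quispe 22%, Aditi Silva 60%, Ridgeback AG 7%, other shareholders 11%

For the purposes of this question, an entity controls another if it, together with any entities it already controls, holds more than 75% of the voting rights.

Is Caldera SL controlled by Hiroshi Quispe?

No

Hiroshi holds 90% of Ridgeback, so Hiroshi controls Ridgeback.
Hiroshi holds 100% of Stratus, so Hiroshi controls Stratus.
In Caldera, Hiroshi's side holds only 50% + 24% = 74%, not > 75%.
So Hiroshi does not control Caldera.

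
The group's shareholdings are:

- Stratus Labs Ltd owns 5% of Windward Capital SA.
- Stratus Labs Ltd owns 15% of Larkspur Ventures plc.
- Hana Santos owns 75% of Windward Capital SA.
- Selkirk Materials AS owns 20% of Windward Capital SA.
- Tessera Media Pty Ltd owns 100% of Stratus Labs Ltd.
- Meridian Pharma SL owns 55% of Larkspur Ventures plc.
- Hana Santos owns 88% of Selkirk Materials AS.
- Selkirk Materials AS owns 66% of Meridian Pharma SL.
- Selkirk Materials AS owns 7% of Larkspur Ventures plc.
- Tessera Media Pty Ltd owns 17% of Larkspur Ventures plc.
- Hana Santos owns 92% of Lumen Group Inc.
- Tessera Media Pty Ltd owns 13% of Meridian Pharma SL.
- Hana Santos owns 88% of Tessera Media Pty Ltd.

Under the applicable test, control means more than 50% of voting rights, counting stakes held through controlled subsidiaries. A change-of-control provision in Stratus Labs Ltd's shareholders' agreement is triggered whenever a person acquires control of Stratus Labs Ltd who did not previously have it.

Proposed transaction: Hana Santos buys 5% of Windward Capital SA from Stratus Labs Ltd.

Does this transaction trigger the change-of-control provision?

No

The purchase adds only to Hana's holdings (Stratus's stake shrinks), so Hana is the only person who could newly come to control Stratus.
Hana holds 88% of Tessera, so Hana controls Tessera.
Tessera holds 100% of Stratus, so Hana controls Stratus.
So Hana already controls Stratus before the transaction.
After the purchase, Hana's direct stake in Windward rises to 75% + 5% = 80%, and Stratus's stake falls to 0%.
Hana controlled Stratus already, so this is not a new person acquiring control; every other person's position is unchanged or reduced.
No new person acquires control, so the clause is not triggered.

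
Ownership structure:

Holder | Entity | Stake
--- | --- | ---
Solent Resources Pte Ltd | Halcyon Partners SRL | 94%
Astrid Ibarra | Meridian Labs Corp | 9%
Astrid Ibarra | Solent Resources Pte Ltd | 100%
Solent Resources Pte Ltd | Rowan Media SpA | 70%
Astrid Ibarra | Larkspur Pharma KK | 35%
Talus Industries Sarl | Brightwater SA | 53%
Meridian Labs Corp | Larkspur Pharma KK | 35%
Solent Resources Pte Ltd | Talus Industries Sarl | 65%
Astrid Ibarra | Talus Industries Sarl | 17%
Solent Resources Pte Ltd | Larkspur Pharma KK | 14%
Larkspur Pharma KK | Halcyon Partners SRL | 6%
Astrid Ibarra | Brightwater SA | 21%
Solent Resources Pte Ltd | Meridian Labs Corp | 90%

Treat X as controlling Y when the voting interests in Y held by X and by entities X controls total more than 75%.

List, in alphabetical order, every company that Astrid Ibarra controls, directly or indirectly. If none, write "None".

Halcyon Partners SRL, Larkspur Pharma KK, Meridian Labs Corp, Solent Resources Pte Ltd, Talus Industries Sarl

Astrid holds 100% of Solent, so Astrid controls Solent.
Solent and Astrid together hold 90% + 9% = 99% of Meridian, so Astrid controls Meridian.
Solent and Astrid together hold 65% + 17% = 82% of Talus, so Astrid controls Talus.
Astrid and Meridian and Solent together hold 35% + 35% + 14% = 84% of Larkspur, so Astrid controls Larkspur.
Larkspur and Solent together hold 6% + 94% = 100% of Halcyon, so Astrid controls Halcyon.
No other company's threshold is met.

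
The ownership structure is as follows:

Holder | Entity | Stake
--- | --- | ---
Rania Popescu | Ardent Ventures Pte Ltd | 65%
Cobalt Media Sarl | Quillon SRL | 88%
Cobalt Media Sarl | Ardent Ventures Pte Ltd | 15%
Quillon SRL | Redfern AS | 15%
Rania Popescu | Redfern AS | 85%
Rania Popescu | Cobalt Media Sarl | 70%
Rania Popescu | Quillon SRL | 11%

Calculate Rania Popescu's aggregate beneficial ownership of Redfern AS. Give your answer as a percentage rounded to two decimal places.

95.89%

Rania reaches Redfern along 3 paths.
Via Cobalt → Quillon: 70% × 88% × 15% = 9.24%.
Via Quillon: 11% × 15% = 1.65%.
Direct stake: 85% = 85%.
Total: 9.24% + 1.65% + 85% = 95.89%.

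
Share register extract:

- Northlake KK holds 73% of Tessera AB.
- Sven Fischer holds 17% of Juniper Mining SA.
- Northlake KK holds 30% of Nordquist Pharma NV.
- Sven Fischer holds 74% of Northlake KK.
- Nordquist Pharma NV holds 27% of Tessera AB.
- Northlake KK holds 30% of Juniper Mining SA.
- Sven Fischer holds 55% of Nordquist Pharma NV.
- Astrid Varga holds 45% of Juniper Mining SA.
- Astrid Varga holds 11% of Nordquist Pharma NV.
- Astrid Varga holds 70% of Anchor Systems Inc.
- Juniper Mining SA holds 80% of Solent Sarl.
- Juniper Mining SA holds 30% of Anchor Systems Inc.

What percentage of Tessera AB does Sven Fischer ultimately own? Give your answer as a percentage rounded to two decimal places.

74.86%

Sven reaches Tessera along 3 paths.
Via Northlake: 74% × 73% = 54.02%.
Via Northlake → Nordquist: 74% × 30% × 27% = 5.994%.
Via Nordquist: 55% × 27% = 14.85%.
Total: 54.02% + 5.994% + 14.85% = 74.864%.
Rounded: 74.86%.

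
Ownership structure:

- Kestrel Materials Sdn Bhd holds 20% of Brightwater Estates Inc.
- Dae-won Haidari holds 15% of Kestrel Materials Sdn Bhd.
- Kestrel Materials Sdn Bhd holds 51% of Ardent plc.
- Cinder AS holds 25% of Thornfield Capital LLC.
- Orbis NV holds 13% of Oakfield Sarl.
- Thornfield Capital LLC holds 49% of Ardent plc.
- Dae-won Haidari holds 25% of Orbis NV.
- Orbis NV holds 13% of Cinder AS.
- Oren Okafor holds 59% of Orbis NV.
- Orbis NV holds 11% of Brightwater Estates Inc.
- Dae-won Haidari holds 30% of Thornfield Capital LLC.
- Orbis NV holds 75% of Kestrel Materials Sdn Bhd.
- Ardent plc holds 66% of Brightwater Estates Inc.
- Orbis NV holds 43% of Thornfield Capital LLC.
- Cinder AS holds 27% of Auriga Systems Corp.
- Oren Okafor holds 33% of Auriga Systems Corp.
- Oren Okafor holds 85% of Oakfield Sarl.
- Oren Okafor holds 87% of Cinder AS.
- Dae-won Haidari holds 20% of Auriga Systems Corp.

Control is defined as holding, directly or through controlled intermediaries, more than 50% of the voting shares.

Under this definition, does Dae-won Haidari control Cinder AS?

Dae-won's largest direct stake is 30% in Thornfield, which does not meet the threshold, so Dae-won controls no company.
Neither Dae-won nor any entity Dae-won controls holds any voting interest in Cinder.
So Dae-won does not control Cinder.

No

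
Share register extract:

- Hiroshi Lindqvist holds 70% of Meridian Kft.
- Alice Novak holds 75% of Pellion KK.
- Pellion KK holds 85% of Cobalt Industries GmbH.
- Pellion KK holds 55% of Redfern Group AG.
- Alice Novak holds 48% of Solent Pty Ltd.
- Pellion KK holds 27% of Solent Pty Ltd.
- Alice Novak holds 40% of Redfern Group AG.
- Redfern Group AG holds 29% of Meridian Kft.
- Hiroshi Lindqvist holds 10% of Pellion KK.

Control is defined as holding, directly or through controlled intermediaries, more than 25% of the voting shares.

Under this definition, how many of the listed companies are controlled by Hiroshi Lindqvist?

Hiroshi holds 70% of Meridian, so Hiroshi controls Meridian.
No other company's threshold is met.
Hiroshi controls 1 company.

1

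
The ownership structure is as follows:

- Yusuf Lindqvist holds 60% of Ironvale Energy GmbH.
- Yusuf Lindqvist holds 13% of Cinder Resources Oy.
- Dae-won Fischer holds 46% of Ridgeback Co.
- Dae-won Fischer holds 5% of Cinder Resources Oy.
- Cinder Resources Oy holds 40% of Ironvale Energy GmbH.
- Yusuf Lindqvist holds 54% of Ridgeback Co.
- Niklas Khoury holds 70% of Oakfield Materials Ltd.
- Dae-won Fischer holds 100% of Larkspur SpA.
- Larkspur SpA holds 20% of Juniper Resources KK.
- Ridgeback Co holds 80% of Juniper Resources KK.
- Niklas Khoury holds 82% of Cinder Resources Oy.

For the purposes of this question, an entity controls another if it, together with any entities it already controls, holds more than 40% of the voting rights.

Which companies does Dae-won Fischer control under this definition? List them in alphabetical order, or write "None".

Dae-won holds 100% of Larkspur, so Dae-won controls Larkspur.
Dae-won holds 46% of Ridgeback, so Dae-won controls Ridgeback.
Ridgeback and Larkspur together hold 80% + 20% = 100% of Juniper, so Dae-won controls Juniper.
No other company's threshold is met.

Juniper Resources KK, Larkspur SpA, Ridgeback Co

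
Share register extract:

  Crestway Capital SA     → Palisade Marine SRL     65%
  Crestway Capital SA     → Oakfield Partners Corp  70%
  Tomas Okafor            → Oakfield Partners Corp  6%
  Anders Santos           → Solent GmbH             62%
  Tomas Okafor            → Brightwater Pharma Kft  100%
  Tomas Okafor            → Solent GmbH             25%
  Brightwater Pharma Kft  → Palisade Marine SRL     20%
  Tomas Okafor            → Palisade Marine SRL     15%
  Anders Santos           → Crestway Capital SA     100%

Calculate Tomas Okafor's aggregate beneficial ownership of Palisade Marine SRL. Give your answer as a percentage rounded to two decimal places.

Tomas reaches Palisade along 2 paths.
Direct stake: 15% = 15%.
Via Brightwater: 100% × 20% = 20%.
Total: 15% + 20% = 35%.
Rounded: 35.00%.

35.00%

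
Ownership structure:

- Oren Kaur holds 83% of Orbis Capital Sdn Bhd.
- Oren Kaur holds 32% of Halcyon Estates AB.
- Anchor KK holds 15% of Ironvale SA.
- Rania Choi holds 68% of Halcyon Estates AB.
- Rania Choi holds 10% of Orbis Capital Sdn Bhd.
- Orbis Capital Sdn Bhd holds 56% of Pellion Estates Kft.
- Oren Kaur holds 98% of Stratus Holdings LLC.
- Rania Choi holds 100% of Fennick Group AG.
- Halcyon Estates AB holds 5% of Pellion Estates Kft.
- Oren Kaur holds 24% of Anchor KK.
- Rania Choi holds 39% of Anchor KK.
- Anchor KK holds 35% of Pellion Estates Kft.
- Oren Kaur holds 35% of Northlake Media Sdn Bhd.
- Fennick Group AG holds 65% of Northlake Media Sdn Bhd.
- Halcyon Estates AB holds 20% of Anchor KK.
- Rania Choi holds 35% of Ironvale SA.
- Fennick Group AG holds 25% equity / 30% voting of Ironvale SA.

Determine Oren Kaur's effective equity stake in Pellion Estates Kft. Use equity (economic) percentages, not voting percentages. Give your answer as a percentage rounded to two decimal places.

Oren reaches Pellion along 4 paths.
Via Halcyon → Anchor: 32% × 20% × 35% = 2.24%.
Via Anchor: 24% × 35% = 8.4%.
Via Orbis: 83% × 56% = 46.48%.
Via Halcyon: 32% × 5% = 1.6%.
Total: 2.24% + 8.4% + 46.48% + 1.6% = 58.72%.

58.72%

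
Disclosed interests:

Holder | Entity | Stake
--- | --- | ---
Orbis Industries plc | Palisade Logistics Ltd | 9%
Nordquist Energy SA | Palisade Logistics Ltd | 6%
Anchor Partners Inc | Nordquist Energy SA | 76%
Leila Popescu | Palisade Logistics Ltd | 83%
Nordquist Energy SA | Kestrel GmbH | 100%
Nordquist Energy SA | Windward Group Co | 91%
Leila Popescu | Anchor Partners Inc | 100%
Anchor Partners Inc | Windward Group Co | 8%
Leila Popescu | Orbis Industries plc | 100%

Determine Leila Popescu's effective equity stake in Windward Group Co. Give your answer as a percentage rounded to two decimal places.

Leila reaches Windward along 2 paths.
Via Anchor: 100% × 8% = 8%.
Via Anchor → Nordquist: 100% × 76% × 91% = 69.16%.
Total: 8% + 69.16% = 77.16%.

77.16%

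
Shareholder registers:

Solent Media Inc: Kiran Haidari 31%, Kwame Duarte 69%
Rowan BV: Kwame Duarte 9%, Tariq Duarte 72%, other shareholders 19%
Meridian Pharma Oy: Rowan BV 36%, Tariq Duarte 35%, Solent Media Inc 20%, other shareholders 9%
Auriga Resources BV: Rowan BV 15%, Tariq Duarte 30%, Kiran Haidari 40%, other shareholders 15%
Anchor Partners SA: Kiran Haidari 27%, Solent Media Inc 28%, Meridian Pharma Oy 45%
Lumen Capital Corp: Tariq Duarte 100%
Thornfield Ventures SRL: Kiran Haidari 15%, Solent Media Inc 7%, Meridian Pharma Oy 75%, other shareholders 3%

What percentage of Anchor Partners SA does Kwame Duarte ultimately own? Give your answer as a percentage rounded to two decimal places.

Kwame reaches Anchor along 3 paths.
Via Solent: 69% × 28% = 19.32%.
Via Rowan → Meridian: 9% × 36% × 45% = 1.458%.
Via Solent → Meridian: 69% × 20% × 45% = 6.21%.
Total: 19.32% + 1.458% + 6.21% = 26.988%.
Rounded: 26.99%.

26.99%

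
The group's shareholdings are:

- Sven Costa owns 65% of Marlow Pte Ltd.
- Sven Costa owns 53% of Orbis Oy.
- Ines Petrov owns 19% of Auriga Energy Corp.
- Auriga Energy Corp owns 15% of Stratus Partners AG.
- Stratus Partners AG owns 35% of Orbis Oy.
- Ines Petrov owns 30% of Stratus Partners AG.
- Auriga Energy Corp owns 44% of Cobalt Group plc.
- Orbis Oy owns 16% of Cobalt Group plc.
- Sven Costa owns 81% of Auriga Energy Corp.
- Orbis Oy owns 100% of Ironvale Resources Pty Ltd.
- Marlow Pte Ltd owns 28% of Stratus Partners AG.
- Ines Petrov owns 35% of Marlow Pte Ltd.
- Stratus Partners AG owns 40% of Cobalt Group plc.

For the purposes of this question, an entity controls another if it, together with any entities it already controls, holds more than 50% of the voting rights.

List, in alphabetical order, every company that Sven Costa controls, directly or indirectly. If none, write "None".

Auriga Energy Corp, Cobalt Group plc, Ironvale Resources Pty Ltd, Marlow Pte Ltd, Orbis Oy

Sven holds 81% of Auriga, so Sven controls Auriga.
Sven holds 65% of Marlow, so Sven controls Marlow.
Sven holds 53% of Orbis, so Sven controls Orbis.
Orbis and Auriga together hold 16% + 44% = 60% of Cobalt, so Sven controls Cobalt.
Orbis holds 100% of Ironvale, so Sven controls Ironvale.
No other company's threshold is met.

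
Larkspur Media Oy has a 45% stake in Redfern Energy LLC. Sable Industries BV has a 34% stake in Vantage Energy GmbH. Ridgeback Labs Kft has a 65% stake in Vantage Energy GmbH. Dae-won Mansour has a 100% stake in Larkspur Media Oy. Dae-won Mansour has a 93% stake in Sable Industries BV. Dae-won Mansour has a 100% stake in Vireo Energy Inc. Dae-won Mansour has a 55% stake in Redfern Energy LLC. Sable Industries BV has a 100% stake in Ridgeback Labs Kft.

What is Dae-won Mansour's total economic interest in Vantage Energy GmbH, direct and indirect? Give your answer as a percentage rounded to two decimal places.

Dae-won reaches Vantage along 2 paths.
Via Sable → Ridgeback: 93% × 100% × 65% = 60.45%.
Via Sable: 93% × 34% = 31.62%.
Total: 60.45% + 31.62% = 92.07%.

92.07%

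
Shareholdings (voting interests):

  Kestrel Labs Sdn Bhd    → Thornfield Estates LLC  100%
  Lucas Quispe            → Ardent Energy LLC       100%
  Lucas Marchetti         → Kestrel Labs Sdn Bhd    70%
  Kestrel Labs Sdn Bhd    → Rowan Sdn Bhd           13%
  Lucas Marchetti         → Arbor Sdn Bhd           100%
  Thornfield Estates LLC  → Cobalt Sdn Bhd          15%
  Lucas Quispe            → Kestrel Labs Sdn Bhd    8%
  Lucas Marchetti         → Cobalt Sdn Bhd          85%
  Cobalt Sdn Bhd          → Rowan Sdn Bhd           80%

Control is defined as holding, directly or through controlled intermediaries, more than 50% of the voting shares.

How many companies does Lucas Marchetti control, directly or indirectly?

5

Lucas Marchetti holds 70% of Kestrel, so Lucas Marchetti controls Kestrel.
Kestrel holds 100% of Thornfield, so Lucas Marchetti controls Thornfield.
Thornfield and Lucas Marchetti together hold 15% + 85% = 100% of Cobalt, so Lucas Marchetti controls Cobalt.
Lucas Marchetti holds 100% of Arbor, so Lucas Marchetti controls Arbor.
Cobalt and Kestrel together hold 80% + 13% = 93% of Rowan, so Lucas Marchetti controls Rowan.
No other company's threshold is met.
Lucas Marchetti controls 5 companies.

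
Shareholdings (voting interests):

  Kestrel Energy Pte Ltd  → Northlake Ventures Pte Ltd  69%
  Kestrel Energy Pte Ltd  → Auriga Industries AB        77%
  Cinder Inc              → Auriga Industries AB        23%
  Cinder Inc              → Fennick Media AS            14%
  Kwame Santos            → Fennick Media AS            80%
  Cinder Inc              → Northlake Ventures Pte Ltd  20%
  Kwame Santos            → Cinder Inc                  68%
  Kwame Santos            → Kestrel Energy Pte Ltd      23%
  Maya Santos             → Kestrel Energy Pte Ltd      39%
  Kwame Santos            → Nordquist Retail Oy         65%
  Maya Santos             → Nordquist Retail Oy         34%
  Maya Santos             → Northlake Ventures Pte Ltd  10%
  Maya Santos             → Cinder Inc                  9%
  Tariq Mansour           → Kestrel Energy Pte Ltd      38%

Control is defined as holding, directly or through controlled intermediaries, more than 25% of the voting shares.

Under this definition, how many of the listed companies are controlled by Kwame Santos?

Kwame holds 68% of Cinder, so Kwame controls Cinder.
Kwame and Cinder together hold 80% + 14% = 94% of Fennick, so Kwame controls Fennick.
Kwame holds 65% of Nordquist, so Kwame controls Nordquist.
No other company's threshold is met.
Kwame controls 3 companies.

3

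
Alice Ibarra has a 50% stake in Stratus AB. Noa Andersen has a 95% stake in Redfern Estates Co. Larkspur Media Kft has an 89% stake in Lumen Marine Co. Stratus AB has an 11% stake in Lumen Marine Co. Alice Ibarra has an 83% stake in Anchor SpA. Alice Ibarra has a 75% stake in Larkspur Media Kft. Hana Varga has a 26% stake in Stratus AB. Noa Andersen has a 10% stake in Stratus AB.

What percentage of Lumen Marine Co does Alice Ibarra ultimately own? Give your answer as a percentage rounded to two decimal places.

Alice reaches Lumen along 2 paths.
Via Larkspur: 75% × 89% = 66.75%.
Via Stratus: 50% × 11% = 5.5%.
Total: 66.75% + 5.5% = 72.25%.

72.25%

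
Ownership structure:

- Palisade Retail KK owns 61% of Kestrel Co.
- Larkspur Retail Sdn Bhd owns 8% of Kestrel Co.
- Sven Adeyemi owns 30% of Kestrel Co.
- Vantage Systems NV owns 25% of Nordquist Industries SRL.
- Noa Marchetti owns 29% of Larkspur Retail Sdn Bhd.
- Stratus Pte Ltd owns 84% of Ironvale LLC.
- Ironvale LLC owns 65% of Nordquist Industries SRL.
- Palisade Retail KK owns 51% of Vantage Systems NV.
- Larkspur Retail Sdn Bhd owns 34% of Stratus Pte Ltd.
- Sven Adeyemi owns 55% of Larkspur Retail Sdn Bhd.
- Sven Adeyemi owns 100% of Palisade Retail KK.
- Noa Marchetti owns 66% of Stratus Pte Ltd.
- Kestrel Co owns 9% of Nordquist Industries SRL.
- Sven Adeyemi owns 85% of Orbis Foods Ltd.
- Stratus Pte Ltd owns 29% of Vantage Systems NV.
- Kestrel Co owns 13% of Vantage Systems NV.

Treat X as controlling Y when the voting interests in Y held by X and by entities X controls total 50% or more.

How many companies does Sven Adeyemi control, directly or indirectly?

Sven holds 55% of Larkspur, so Sven controls Larkspur.
Sven holds 100% of Palisade, so Sven controls Palisade.
Sven and Larkspur and Palisade together hold 30% + 8% + 61% = 99% of Kestrel, so Sven controls Kestrel.
Kestrel and Palisade together hold 13% + 51% = 64% of Vantage, so Sven controls Vantage.
Sven holds 85% of Orbis, so Sven controls Orbis.
No other company's threshold is met.
Sven controls 5 companies.

5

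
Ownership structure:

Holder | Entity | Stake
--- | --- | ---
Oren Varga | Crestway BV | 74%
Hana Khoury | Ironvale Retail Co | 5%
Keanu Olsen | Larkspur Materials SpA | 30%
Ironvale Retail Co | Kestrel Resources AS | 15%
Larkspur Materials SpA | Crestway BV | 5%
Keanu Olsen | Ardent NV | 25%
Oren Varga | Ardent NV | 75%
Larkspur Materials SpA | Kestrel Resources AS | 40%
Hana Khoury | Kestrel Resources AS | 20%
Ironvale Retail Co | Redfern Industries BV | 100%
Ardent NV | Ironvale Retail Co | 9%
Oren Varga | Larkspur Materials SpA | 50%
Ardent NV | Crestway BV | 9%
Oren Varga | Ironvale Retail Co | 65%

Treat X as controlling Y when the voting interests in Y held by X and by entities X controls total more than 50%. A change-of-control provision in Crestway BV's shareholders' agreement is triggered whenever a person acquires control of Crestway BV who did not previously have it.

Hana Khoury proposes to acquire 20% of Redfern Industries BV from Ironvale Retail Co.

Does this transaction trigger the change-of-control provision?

The purchase adds only to Hana's holdings (Ironvale's stake shrinks), so Hana is the only person who could newly come to control Crestway.
Hana's largest direct stake is 20% in Kestrel, which does not meet the threshold, so Hana controls no company.
Neither Hana nor any entity Hana controls holds any voting interest in Crestway.
So before the transaction, Hana does not control Crestway.
After the purchase, Hana holds 20% of Redfern directly, and Ironvale's stake falls to 80%.
Hana's side now holds 20% of Redfern, not > 50%, so Hana still does not control Redfern.
After the transaction, neither Hana nor any entity Hana controls holds a voting interest in Crestway, so Hana still does not control it.
No new person acquires control, so the clause is not triggered.

No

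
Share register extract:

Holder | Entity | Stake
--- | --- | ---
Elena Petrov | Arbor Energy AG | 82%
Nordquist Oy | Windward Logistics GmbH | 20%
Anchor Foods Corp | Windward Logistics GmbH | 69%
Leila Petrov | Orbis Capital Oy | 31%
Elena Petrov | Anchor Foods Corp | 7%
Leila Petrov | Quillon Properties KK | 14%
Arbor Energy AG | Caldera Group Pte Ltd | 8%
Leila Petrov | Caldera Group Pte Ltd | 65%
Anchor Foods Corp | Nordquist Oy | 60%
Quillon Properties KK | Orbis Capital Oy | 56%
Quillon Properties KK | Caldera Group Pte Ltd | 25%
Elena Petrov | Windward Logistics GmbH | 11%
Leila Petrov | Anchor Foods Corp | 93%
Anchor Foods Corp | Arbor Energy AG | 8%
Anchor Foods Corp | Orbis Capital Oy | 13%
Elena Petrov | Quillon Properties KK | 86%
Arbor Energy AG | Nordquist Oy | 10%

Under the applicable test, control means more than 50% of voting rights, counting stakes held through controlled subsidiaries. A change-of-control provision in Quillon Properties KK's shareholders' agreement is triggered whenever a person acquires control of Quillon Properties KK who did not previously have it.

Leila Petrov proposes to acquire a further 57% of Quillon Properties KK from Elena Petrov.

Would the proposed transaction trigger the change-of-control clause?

Yes

The purchase adds only to Leila's holdings (Elena's stake shrinks), so Leila is the only person who could newly come to control Quillon.
Leila holds 93% of Anchor, so Leila controls Anchor.
Anchor holds 60% of Nordquist, so Leila controls Nordquist.
Leila holds 65% of Caldera, so Leila controls Caldera.
Anchor and Nordquist together hold 69% + 20% = 89% of Windward, so Leila controls Windward.
In Quillon, Leila's side holds only 14%, not > 50%.
So before the transaction, Leila does not control Quillon.
After the purchase, Leila's direct stake in Quillon rises to 14% + 57% = 71%, and Elena's stake falls to 29%.
Leila holds 71% of Quillon, so Leila controls Quillon.
Leila did not control Quillon before and does after, so the clause is triggered.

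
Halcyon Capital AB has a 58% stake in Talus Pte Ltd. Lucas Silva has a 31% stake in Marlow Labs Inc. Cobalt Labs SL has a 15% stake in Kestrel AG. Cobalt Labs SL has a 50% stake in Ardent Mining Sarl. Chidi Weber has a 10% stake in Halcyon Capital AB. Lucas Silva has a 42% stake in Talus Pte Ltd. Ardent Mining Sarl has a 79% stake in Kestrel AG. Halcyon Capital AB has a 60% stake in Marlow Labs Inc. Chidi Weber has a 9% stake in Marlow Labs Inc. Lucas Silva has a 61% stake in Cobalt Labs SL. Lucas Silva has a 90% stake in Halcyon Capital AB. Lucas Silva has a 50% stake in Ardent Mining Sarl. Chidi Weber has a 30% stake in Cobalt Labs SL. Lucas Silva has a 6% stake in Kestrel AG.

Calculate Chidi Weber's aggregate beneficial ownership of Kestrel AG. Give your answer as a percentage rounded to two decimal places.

16.35%

Chidi reaches Kestrel along 2 paths.
Via Cobalt: 30% × 15% = 4.5%.
Via Cobalt → Ardent: 30% × 50% × 79% = 11.85%.
Total: 4.5% + 11.85% = 16.35%.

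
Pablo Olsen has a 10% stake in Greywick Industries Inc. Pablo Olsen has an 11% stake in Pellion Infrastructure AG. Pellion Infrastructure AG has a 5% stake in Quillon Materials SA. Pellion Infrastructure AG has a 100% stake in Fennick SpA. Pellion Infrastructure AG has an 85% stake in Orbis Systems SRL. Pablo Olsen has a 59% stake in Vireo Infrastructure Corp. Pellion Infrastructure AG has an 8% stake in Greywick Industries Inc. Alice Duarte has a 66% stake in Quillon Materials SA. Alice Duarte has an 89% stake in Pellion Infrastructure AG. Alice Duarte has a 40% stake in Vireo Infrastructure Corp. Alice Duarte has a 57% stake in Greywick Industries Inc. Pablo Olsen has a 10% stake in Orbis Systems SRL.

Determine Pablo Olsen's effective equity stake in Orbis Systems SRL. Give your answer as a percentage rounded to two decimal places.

Pablo reaches Orbis along 2 paths.
Direct stake: 10% = 10%.
Via Pellion: 11% × 85% = 9.35%.
Total: 10% + 9.35% = 19.35%.

19.35%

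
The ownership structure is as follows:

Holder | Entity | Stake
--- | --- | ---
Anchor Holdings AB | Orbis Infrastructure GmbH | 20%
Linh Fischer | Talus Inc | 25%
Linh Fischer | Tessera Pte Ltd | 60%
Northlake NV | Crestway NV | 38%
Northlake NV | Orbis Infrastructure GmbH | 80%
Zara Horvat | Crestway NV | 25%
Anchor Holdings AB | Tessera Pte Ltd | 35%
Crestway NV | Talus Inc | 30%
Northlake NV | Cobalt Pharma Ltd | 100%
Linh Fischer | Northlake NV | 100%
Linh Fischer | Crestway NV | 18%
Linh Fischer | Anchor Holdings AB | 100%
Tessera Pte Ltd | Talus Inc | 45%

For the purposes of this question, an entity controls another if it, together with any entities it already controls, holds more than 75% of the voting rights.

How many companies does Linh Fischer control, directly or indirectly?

Linh holds 100% of Anchor, so Linh controls Anchor.
Linh holds 100% of Northlake, so Linh controls Northlake.
Linh and Anchor together hold 60% + 35% = 95% of Tessera, so Linh controls Tessera.
Northlake and Anchor together hold 80% + 20% = 100% of Orbis, so Linh controls Orbis.
Northlake holds 100% of Cobalt, so Linh controls Cobalt.
No other company's threshold is met.
Linh controls 5 companies.

5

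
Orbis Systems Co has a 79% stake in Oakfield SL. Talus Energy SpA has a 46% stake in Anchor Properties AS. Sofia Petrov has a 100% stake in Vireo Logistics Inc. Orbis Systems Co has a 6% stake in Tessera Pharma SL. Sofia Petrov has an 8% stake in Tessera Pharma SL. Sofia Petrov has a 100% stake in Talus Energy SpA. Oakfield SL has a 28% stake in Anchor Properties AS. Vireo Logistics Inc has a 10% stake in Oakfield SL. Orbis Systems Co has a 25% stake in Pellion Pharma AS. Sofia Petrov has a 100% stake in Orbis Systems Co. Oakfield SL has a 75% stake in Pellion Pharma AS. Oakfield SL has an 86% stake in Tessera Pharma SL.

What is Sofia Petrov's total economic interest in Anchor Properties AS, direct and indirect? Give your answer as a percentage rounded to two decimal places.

Sofia reaches Anchor along 3 paths.
Via Vireo → Oakfield: 100% × 10% × 28% = 2.8%.
Via Orbis → Oakfield: 100% × 79% × 28% = 22.12%.
Via Talus: 100% × 46% = 46%.
Total: 2.8% + 22.12% + 46% = 70.92%.

70.92%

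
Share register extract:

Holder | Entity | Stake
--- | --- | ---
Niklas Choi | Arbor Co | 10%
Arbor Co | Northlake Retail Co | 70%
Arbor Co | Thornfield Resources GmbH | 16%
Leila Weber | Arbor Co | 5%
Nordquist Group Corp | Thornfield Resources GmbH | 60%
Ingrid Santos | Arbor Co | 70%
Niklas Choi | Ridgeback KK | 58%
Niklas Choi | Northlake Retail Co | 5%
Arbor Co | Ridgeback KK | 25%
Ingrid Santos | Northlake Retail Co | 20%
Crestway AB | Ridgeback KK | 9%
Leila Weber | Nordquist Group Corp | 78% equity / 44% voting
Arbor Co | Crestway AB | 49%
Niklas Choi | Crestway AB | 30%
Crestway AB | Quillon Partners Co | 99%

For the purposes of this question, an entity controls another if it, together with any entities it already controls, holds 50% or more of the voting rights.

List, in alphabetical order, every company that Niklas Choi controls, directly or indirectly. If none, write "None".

Niklas holds 58% of Ridgeback, so Niklas controls Ridgeback.
No other company's threshold is met.

Ridgeback KK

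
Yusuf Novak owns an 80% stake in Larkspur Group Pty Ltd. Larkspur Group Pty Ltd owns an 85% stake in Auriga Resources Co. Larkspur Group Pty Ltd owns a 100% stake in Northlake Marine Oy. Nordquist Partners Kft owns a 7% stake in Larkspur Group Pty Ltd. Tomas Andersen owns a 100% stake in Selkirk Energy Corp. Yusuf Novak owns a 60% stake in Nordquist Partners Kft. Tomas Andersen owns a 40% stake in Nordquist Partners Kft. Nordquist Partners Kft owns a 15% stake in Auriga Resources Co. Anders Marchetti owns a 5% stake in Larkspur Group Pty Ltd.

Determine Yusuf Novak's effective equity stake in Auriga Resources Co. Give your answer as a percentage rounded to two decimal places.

80.57%

Yusuf reaches Auriga along 3 paths.
Via Larkspur: 80% × 85% = 68%.
Via Nordquist → Larkspur: 60% × 7% × 85% = 3.57%.
Via Nordquist: 60% × 15% = 9%.
Total: 68% + 3.57% + 9% = 80.57%.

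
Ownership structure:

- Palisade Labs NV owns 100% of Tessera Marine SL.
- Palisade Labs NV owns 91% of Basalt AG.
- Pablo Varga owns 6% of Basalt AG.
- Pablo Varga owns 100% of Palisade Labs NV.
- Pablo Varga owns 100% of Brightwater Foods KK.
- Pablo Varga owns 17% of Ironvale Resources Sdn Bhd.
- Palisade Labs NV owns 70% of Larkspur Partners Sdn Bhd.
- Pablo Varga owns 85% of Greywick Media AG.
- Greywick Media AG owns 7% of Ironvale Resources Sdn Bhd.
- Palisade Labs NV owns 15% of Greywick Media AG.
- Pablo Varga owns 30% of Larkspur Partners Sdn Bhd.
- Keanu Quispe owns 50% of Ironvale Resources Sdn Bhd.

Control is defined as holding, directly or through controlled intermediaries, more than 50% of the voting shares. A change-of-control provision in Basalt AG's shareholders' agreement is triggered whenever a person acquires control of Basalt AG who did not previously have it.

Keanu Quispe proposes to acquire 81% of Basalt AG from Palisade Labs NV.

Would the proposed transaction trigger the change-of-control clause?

The purchase adds only to Keanu's holdings (Palisade's stake shrinks), so Keanu is the only person who could newly come to control Basalt.
Keanu's largest direct stake is 50% in Ironvale, which does not meet the threshold, so Keanu controls no company.
Neither Keanu nor any entity Keanu controls holds any voting interest in Basalt.
So before the transaction, Keanu does not control Basalt.
After the purchase, Keanu holds 81% of Basalt directly, and Palisade's stake falls to 10%.
Keanu holds 81% of Basalt, so Keanu controls Basalt.
Keanu did not control Basalt before and does after, so the clause is triggered.

Yes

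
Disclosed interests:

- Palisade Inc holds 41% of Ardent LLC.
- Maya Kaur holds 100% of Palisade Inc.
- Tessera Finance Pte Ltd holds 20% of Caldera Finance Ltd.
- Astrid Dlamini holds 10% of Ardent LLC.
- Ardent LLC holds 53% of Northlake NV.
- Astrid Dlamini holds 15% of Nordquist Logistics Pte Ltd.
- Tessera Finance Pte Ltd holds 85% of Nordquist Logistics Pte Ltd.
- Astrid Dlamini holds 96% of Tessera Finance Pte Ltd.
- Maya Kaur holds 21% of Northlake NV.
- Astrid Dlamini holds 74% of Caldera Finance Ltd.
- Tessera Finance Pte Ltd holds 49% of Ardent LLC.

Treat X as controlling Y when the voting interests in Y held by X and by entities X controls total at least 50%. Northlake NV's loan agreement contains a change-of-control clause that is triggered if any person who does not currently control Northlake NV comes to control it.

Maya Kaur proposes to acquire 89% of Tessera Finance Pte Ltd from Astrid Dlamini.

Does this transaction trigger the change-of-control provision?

The purchase adds only to Maya's holdings (Astrid's stake shrinks), so Maya is the only person who could newly come to control Northlake.
Maya holds 100% of Palisade, so Maya controls Palisade.
In Northlake, Maya's side holds only 21%, not ≥ 50%.
So before the transaction, Maya does not control Northlake.
After the purchase, Maya holds 89% of Tessera directly, and Astrid's stake falls to 7%.
Maya holds 89% of Tessera, so Maya controls Tessera.
Tessera and Palisade together hold 49% + 41% = 90% of Ardent, so Maya controls Ardent.
Ardent and Maya together hold 53% + 21% = 74% of Northlake, so Maya controls Northlake.
Maya did not control Northlake before and does after, so the clause is triggered.

Yes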